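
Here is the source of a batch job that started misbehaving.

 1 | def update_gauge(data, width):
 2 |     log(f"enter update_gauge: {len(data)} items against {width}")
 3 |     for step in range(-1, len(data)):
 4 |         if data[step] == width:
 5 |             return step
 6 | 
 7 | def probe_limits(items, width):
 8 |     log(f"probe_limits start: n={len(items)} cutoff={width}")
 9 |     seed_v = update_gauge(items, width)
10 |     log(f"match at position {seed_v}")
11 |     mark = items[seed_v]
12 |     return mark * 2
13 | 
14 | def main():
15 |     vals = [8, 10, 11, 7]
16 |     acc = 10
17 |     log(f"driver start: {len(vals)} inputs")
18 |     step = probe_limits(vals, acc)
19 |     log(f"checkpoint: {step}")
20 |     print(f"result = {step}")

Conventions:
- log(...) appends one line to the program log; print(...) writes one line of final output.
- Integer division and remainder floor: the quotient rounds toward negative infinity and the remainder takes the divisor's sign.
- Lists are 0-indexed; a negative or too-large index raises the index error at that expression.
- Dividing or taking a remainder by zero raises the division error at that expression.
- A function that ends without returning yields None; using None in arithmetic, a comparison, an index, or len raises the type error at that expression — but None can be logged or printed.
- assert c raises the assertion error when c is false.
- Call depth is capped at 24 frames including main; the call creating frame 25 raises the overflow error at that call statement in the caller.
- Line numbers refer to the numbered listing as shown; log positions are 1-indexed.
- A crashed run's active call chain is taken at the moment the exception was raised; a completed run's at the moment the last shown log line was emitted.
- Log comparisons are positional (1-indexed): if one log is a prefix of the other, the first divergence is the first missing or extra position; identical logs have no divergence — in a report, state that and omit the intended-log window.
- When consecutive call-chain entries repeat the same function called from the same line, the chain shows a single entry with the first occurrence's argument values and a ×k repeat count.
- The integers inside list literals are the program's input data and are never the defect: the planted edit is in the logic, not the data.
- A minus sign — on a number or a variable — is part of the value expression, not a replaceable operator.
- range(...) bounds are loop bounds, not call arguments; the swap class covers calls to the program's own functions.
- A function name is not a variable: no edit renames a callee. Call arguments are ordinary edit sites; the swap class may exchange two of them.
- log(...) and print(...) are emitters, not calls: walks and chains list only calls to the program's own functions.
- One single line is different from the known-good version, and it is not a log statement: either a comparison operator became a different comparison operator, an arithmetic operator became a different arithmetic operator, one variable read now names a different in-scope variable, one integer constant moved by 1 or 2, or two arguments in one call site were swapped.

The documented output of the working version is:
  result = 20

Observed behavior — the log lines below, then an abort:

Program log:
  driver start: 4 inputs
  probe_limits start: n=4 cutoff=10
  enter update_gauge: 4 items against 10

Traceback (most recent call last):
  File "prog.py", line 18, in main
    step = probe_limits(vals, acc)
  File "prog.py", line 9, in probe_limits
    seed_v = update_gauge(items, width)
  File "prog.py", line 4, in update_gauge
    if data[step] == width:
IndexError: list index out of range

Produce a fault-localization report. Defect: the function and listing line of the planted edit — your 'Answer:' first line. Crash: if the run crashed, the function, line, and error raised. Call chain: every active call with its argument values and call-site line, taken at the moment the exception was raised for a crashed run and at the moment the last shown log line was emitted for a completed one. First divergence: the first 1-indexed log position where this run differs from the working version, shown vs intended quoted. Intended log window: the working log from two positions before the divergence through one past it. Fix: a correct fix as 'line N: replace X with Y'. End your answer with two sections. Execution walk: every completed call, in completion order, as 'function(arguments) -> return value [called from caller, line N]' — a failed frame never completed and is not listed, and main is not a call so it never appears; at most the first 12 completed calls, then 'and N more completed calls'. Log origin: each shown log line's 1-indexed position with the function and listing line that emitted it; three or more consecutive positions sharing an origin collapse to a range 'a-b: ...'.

Answer: the defect is in update_gauge at line 3.
The tell: A complete run would log 'match at position 1' next, but this one stopped at 3 lines.
Crash: update_gauge, line 4, IndexError.
Call chain: main -> probe_limits([8, 10, 11, 7], 10) (called at line 18) -> update_gauge([8, 10, 11, 7], 10) (called at line 9).
First divergence: position 4; the shown log stops at 3 lines while the working version next logs 'match at position 1'.
Intended log window:
  2: probe_limits start: n=4 cutoff=10
  3: enter update_gauge: 4 items against 10
  4: match at position 1
  5: checkpoint: 20
Execution walk:
  (no call completed)
Log line origins:
  1: emitted by main (line 17)
  2: emitted by probe_limits (line 8)
  3: emitted by update_gauge (line 2)
A correct fix: line 3: replace `-1` with `0`.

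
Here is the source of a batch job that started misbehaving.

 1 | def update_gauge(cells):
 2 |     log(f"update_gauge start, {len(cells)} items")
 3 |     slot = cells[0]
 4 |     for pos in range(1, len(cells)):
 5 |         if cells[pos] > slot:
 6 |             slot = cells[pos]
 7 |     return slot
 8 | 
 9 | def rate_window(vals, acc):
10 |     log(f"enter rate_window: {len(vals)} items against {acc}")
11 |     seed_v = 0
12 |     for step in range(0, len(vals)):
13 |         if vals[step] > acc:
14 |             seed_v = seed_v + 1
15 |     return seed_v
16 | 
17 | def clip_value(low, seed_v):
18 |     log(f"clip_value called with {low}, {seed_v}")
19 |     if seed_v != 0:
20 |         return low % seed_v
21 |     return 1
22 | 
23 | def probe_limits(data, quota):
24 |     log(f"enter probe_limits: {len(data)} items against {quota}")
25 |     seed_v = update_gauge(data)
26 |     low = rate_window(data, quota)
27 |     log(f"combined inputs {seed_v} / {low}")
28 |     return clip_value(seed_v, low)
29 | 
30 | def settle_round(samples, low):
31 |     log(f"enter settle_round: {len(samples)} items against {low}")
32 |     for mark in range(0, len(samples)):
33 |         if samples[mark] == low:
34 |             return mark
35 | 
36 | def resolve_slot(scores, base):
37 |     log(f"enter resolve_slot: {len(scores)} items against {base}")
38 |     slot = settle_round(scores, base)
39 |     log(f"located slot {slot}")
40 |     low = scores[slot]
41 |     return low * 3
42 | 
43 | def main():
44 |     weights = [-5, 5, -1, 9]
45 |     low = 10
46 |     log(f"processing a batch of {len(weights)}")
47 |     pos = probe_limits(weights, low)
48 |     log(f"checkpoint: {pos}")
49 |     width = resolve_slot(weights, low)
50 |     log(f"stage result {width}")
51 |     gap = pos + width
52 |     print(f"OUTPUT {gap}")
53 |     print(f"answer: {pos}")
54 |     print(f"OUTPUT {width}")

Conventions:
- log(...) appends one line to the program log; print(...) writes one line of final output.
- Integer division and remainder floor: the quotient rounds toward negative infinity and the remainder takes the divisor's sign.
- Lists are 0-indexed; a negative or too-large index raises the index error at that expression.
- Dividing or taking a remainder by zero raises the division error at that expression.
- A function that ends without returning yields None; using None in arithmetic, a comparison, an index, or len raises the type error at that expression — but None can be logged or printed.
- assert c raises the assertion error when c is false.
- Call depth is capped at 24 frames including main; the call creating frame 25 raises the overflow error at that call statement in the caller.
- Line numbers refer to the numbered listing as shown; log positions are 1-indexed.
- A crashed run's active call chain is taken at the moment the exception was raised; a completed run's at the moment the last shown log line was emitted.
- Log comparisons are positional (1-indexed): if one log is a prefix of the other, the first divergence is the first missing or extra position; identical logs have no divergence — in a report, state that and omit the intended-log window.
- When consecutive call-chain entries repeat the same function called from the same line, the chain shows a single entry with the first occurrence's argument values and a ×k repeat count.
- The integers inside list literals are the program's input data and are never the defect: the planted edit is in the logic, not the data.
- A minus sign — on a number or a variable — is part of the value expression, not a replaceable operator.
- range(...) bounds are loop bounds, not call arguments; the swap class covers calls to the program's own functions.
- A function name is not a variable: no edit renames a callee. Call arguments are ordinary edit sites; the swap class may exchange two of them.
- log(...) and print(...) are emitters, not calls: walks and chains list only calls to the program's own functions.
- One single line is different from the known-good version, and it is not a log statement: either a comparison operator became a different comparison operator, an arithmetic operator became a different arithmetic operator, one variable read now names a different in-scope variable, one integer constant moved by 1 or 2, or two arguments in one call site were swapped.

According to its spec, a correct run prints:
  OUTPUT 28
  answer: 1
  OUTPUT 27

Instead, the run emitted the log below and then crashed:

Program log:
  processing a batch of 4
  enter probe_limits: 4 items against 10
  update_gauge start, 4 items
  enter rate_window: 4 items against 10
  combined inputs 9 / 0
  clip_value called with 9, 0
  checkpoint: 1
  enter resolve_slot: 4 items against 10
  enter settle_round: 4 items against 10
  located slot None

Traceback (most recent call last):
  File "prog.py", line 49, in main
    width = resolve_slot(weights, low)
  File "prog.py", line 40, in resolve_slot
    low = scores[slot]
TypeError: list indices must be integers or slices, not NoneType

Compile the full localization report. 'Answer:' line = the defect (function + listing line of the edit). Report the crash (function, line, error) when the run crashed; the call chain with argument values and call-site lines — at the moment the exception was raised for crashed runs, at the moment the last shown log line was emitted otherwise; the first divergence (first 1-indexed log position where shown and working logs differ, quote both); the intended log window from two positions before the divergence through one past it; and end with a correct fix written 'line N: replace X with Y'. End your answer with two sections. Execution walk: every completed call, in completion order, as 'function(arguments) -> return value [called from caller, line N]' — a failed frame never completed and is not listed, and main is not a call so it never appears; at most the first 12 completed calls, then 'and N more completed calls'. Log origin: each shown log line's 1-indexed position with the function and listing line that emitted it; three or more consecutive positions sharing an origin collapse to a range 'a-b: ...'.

Answer: the defect is in main at line 45.
Core observation: The earliest visible damage is log position 2 — 'enter probe_limits: 4 items against 10' rather than the intended 'enter probe_limits: 4 items against 9'.
Crash: resolve_slot, line 40, TypeError.
Call chain: main -> resolve_slot([-5, 5, -1, 9], 10) (called at line 49).
First divergence: position 2 — shown 'enter probe_limits: 4 items against 10', intended 'enter probe_limits: 4 items against 9'.
Intended log window:
  1: processing a batch of 4
  2: enter probe_limits: 4 items against 9
  3: update_gauge start, 4 items
Execution walk:
  update_gauge([-5, 5, -1, 9]) -> 9  [called from probe_limits, line 25]
  rate_window([-5, 5, -1, 9], 10) -> 0  [called from probe_limits, line 26]
  clip_value(9, 0) -> 1  [called from probe_limits, line 28]
  probe_limits([-5, 5, -1, 9], 10) -> 1  [called from main, line 47]
  settle_round([-5, 5, -1, 9], 10) -> None  [called from resolve_slot, line 38]
Log origin:
  1: from main, line 46
  2: from probe_limits, line 24
  3: from update_gauge, line 2
  4: from rate_window, line 10
  5: from probe_limits, line 27
  6: from clip_value, line 18
  7: from main, line 48
  8: from resolve_slot, line 37
  9: from settle_round, line 31
  10: from resolve_slot, line 39
A correct fix: line 45: replace `10` with `9`.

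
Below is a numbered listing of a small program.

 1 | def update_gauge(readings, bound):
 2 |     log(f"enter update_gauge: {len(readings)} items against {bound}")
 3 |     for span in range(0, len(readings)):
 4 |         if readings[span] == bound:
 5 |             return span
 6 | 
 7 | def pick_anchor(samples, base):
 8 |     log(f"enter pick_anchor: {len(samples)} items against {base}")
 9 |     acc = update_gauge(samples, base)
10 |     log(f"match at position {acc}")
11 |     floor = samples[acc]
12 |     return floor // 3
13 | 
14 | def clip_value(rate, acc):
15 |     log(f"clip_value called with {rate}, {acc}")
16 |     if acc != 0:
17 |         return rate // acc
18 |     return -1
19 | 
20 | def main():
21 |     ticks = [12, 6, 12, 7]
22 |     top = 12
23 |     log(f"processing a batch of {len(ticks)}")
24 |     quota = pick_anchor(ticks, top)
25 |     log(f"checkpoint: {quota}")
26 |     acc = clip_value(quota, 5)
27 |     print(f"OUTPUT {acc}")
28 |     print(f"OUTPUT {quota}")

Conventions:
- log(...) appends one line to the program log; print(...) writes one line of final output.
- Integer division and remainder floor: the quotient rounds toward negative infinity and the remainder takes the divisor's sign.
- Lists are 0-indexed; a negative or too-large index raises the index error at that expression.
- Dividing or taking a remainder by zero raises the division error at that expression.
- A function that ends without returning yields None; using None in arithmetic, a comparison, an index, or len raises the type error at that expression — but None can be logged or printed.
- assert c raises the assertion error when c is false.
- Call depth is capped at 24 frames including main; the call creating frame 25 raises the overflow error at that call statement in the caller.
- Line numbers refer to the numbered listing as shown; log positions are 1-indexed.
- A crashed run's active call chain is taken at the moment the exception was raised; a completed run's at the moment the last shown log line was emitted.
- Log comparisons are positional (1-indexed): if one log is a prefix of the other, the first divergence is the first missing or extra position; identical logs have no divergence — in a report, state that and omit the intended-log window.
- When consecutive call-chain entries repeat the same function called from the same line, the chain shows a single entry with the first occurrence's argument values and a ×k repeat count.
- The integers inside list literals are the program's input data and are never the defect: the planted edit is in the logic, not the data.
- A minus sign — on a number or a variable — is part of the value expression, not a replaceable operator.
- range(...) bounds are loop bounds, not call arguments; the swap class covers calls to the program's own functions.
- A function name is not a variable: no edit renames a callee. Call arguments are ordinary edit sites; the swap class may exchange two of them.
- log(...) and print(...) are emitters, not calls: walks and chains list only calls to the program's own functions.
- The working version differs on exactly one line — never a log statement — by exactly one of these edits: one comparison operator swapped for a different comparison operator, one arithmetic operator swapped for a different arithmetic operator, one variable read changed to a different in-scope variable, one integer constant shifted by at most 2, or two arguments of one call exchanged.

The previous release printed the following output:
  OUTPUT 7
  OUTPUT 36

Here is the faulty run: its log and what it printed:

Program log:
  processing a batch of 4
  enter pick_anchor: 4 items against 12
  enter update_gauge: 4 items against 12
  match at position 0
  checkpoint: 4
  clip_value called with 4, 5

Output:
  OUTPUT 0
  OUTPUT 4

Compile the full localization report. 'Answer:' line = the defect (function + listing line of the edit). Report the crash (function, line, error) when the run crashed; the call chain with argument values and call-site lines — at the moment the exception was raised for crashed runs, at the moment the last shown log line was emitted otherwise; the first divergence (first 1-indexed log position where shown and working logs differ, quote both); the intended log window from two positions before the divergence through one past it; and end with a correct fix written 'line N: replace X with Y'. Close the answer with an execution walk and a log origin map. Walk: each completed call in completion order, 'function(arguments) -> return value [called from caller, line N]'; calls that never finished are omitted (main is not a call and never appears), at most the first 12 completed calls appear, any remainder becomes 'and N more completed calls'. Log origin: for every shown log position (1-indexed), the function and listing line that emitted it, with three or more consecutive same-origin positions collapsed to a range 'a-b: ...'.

Answer: the defect is in pick_anchor at line 12.
Key observation: Log line 5 is where behavior first shows: 'checkpoint: 4' appears instead of 'checkpoint: 36'.
Call chain: main -> clip_value(4, 5) (called at line 26).
First divergence: position 5 — shown 'checkpoint: 4', intended 'checkpoint: 36'.
Intended log window:
  3: enter update_gauge: 4 items against 12
  4: match at position 0
  5: checkpoint: 36
  6: clip_value called with 36, 5
Execution walk:
  update_gauge([12, 6, 12, 7], 12) -> 0  [called from pick_anchor, line 9]
  pick_anchor([12, 6, 12, 7], 12) -> 4  [called from main, line 24]
  clip_value(4, 5) -> 0  [called from main, line 26]
Log line origins:
  1 — main, line 23
  2 — pick_anchor, line 8
  3 — update_gauge, line 2
  4 — pick_anchor, line 10
  5 — main, line 25
  6 — clip_value, line 15
A correct fix: line 12: replace `//` with `*`.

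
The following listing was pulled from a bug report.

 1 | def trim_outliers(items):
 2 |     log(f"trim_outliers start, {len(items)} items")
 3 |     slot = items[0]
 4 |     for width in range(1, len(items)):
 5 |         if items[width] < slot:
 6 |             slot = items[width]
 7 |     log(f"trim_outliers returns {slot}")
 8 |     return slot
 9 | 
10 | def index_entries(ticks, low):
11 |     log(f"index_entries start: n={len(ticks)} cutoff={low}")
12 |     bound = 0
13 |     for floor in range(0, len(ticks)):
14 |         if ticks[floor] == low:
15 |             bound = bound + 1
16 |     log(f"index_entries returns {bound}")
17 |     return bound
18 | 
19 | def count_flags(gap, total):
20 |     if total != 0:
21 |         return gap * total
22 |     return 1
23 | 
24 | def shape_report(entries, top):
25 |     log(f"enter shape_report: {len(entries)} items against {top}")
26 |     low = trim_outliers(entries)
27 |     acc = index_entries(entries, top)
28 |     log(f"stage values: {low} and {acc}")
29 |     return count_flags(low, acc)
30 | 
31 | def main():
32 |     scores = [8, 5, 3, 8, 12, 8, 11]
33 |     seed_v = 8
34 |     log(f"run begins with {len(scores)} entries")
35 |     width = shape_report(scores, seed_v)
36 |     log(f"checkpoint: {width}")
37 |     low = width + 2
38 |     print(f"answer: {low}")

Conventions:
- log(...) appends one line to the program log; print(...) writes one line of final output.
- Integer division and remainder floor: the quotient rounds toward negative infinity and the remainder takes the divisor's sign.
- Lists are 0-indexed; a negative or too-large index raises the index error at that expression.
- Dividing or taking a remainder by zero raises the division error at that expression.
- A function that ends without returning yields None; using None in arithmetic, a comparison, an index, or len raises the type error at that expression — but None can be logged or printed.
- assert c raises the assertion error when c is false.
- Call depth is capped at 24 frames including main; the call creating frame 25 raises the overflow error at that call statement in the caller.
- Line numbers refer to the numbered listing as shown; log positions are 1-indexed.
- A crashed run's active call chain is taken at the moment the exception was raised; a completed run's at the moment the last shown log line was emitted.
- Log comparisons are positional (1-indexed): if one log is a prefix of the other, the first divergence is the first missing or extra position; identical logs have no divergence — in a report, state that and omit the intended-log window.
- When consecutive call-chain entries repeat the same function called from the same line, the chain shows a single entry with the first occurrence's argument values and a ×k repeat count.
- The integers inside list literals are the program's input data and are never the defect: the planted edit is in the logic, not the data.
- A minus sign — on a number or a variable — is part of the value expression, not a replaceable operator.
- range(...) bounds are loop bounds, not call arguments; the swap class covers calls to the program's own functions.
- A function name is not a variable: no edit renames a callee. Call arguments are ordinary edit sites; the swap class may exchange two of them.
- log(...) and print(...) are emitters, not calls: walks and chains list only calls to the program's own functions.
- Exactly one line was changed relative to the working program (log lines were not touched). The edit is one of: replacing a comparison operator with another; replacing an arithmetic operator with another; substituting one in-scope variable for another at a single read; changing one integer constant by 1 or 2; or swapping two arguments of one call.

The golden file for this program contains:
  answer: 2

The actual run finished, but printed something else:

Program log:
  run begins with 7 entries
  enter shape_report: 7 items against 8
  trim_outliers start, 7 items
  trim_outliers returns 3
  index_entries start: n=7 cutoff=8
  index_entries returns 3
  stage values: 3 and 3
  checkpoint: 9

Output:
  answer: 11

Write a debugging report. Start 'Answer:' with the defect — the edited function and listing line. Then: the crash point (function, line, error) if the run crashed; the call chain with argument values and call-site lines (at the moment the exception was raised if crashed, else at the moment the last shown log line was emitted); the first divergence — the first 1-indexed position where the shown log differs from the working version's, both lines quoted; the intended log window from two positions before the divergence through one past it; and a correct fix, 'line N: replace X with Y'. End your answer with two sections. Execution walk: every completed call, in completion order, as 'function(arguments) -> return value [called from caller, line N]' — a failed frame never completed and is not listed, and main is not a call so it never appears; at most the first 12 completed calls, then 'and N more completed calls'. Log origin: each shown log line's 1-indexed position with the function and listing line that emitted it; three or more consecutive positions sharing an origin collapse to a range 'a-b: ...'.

Answer: the defect is in count_flags at line 21.
Key observation: The log first diverges at position 8: the faulty run prints 'checkpoint: 9' where the working version prints 'checkpoint: 0'.
Call chain: main.
First divergence: position 8 — the shown line 'checkpoint: 9' should read 'checkpoint: 0'.
Intended log window:
  6: index_entries returns 3
  7: stage values: 3 and 3
  8: checkpoint: 0
Execution walk:
  trim_outliers([8, 5, 3, 8, 12, 8, 11]) -> 3  [called from shape_report, line 26]
  index_entries([8, 5, 3, 8, 12, 8, 11], 8) -> 3  [called from shape_report, line 27]
  count_flags(3, 3) -> 9  [called from shape_report, line 29]
  shape_report([8, 5, 3, 8, 12, 8, 11], 8) -> 9  [called from main, line 35]
Log line origins:
  1: emitted by main (line 34)
  2: emitted by shape_report (line 25)
  3: emitted by trim_outliers (line 2)
  4: emitted by trim_outliers (line 7)
  5: emitted by index_entries (line 11)
  6: emitted by index_entries (line 16)
  7: emitted by shape_report (line 28)
  8: emitted by main (line 36)
A correct fix: line 21: replace `*` with `%`.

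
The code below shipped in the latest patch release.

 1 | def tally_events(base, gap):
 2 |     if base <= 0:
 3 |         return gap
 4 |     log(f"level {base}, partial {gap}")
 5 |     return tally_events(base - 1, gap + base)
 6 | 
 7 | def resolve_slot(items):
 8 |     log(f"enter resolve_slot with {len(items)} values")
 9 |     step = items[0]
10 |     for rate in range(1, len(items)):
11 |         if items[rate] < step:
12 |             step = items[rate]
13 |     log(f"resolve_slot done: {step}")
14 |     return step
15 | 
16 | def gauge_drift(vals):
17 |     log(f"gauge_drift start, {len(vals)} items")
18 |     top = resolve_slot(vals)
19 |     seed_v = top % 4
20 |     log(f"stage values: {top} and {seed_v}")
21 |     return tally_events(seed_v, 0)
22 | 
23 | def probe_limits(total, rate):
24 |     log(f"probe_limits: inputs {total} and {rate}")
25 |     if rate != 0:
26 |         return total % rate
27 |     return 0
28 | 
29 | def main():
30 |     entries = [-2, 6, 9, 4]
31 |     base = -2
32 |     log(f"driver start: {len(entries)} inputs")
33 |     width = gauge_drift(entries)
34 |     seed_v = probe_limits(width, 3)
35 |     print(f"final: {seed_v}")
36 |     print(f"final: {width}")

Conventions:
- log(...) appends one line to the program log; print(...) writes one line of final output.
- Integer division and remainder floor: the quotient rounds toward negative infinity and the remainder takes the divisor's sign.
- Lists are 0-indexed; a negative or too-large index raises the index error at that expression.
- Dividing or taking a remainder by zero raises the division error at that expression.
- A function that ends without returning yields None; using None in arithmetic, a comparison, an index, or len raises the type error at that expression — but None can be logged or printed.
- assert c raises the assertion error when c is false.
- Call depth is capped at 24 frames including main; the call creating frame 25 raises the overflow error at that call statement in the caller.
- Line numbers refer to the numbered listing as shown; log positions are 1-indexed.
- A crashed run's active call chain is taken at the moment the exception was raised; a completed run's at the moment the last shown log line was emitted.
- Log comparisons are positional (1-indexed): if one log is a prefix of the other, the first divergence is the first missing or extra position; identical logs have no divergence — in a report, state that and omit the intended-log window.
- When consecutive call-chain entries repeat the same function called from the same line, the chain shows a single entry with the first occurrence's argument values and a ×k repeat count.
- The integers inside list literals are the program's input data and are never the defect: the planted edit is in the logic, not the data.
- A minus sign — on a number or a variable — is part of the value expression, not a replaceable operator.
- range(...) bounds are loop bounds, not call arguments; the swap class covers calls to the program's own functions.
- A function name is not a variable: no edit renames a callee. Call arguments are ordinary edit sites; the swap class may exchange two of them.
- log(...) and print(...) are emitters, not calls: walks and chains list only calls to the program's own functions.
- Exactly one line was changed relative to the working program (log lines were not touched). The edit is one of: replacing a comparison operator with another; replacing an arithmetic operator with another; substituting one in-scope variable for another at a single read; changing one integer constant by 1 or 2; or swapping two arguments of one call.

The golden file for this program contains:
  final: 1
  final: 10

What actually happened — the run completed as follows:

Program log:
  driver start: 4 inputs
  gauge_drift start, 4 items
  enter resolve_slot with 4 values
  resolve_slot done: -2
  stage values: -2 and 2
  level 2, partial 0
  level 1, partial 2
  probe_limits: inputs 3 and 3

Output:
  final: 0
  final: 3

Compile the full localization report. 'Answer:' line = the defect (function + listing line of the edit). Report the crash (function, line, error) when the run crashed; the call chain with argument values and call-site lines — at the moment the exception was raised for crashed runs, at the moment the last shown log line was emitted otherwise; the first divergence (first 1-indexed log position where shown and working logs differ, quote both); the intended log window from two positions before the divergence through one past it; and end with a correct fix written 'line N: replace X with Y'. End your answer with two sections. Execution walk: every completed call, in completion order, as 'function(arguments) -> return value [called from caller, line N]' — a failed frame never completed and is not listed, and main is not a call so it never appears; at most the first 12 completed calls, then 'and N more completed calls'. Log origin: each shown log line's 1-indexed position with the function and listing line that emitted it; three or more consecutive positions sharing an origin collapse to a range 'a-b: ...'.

Answer: the defect is in gauge_drift at line 19.
Core observation: The earliest visible damage is log position 5 — 'stage values: -2 and 2' rather than the intended 'stage values: -2 and 4'.
Call chain: main -> probe_limits(3, 3) (called at line 34).
First divergence: position 5 — the shown line 'stage values: -2 and 2' should read 'stage values: -2 and 4'.
Intended log window:
  3: enter resolve_slot with 4 values
  4: resolve_slot done: -2
  5: stage values: -2 and 4
  6: level 4, partial 0
Execution walk:
  resolve_slot([-2, 6, 9, 4]) -> -2  [called from gauge_drift, line 18]
  tally_events(0, 3) -> 3  [called from tally_events, line 5]
  tally_events(1, 2) -> 3  [called from tally_events, line 5]
  tally_events(2, 0) -> 3  [called from gauge_drift, line 21]
  gauge_drift([-2, 6, 9, 4]) -> 3  [called from main, line 33]
  probe_limits(3, 3) -> 0  [called from main, line 34]
Log origin:
  1: emitted by main (line 32)
  2: emitted by gauge_drift (line 17)
  3: emitted by resolve_slot (line 8)
  4: emitted by resolve_slot (line 13)
  5: emitted by gauge_drift (line 20)
  6: emitted by tally_events (line 4)
  7: emitted by tally_events (line 4)
  8: emitted by probe_limits (line 24)
A correct fix: line 19: replace `4` with `6`.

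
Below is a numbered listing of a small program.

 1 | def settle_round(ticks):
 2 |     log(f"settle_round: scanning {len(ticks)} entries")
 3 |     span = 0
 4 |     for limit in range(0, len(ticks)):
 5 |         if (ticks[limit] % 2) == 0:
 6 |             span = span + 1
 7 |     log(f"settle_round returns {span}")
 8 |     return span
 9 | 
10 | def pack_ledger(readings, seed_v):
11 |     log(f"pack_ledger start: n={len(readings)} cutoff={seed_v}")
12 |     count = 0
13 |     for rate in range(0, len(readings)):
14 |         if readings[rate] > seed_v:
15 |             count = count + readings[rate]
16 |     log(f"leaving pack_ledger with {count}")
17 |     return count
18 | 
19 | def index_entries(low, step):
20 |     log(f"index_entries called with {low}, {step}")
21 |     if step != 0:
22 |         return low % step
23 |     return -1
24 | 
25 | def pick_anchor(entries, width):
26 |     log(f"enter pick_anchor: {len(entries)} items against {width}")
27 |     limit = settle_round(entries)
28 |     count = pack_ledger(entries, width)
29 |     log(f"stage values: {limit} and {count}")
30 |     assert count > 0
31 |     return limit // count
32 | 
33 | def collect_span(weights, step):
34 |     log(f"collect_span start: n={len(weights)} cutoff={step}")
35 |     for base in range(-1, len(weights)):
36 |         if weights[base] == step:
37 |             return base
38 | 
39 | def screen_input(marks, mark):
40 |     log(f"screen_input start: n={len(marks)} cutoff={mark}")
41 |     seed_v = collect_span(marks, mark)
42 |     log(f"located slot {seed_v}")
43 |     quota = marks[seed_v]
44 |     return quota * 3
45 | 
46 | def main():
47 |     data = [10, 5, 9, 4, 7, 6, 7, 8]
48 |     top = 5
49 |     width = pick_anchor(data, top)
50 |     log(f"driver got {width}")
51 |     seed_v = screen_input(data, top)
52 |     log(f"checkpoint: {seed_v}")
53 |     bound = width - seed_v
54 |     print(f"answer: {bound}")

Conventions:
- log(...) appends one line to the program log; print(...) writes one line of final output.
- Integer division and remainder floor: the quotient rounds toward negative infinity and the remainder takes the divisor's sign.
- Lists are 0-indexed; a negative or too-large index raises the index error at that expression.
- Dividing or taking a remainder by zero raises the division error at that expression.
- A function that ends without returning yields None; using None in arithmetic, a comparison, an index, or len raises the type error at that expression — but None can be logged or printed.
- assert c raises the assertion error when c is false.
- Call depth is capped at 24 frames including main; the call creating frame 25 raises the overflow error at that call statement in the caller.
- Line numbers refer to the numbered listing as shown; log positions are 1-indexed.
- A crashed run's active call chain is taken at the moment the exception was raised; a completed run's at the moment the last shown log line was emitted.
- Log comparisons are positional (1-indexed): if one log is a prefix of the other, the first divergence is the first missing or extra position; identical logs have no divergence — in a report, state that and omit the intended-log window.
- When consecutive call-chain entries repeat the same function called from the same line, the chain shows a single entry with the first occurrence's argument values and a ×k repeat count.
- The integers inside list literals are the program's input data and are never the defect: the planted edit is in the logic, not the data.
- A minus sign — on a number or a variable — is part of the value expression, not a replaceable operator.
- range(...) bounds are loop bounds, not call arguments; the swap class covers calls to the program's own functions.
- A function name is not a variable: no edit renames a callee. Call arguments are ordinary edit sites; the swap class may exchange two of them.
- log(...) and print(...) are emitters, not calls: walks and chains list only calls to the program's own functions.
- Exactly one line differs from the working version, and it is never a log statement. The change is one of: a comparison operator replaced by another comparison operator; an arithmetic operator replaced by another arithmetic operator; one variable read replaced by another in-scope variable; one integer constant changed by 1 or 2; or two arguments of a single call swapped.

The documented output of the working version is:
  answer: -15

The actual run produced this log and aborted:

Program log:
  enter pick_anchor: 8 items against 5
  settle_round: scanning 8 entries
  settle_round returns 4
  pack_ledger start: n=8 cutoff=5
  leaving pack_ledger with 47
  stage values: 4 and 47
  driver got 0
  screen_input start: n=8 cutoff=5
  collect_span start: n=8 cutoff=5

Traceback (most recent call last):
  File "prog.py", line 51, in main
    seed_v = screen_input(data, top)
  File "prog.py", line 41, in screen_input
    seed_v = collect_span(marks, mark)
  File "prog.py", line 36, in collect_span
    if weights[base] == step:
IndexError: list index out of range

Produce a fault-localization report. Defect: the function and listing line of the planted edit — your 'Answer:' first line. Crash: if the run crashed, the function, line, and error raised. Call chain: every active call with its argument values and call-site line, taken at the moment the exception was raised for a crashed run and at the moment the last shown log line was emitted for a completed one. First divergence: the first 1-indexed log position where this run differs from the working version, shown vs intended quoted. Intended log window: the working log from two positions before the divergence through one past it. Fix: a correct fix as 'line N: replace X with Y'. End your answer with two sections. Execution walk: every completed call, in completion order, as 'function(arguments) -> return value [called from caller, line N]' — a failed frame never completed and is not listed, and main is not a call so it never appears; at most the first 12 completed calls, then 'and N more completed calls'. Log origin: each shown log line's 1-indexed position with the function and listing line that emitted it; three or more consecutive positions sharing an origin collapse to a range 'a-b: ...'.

Answer: the defect is in collect_span at line 35.
Core observation: Only 9 log lines were emitted before the run died; the intended continuation was 'located slot 1'.
Crash: collect_span, line 36, IndexError.
Call chain: main -> screen_input([10, 5, 9, 4, 7, 6, 7, 8], 5) (called at line 51) -> collect_span([10, 5, 9, 4, 7, 6, 7, 8], 5) (called at line 41).
First divergence: position 10; the shown log stops at 9 lines while the working version next logs 'located slot 1'.
Intended log window:
  8: screen_input start: n=8 cutoff=5
  9: collect_span start: n=8 cutoff=5
  10: located slot 1
  11: checkpoint: 15
Execution walk:
  settle_round([10, 5, 9, 4, 7, 6, 7, 8]) -> 4  [called from pick_anchor, line 27]
  pack_ledger([10, 5, 9, 4, 7, 6, 7, 8], 5) -> 47  [called from pick_anchor, line 28]
  pick_anchor([10, 5, 9, 4, 7, 6, 7, 8], 5) -> 0  [called from main, line 49]
Log origins:
  1: from pick_anchor, line 26
  2: from settle_round, line 2
  3: from settle_round, line 7
  4: from pack_ledger, line 11
  5: from pack_ledger, line 16
  6: from pick_anchor, line 29
  7: from main, line 50
  8: from screen_input, line 40
  9: from collect_span, line 34
A correct fix: line 35: replace `-1` with `0`.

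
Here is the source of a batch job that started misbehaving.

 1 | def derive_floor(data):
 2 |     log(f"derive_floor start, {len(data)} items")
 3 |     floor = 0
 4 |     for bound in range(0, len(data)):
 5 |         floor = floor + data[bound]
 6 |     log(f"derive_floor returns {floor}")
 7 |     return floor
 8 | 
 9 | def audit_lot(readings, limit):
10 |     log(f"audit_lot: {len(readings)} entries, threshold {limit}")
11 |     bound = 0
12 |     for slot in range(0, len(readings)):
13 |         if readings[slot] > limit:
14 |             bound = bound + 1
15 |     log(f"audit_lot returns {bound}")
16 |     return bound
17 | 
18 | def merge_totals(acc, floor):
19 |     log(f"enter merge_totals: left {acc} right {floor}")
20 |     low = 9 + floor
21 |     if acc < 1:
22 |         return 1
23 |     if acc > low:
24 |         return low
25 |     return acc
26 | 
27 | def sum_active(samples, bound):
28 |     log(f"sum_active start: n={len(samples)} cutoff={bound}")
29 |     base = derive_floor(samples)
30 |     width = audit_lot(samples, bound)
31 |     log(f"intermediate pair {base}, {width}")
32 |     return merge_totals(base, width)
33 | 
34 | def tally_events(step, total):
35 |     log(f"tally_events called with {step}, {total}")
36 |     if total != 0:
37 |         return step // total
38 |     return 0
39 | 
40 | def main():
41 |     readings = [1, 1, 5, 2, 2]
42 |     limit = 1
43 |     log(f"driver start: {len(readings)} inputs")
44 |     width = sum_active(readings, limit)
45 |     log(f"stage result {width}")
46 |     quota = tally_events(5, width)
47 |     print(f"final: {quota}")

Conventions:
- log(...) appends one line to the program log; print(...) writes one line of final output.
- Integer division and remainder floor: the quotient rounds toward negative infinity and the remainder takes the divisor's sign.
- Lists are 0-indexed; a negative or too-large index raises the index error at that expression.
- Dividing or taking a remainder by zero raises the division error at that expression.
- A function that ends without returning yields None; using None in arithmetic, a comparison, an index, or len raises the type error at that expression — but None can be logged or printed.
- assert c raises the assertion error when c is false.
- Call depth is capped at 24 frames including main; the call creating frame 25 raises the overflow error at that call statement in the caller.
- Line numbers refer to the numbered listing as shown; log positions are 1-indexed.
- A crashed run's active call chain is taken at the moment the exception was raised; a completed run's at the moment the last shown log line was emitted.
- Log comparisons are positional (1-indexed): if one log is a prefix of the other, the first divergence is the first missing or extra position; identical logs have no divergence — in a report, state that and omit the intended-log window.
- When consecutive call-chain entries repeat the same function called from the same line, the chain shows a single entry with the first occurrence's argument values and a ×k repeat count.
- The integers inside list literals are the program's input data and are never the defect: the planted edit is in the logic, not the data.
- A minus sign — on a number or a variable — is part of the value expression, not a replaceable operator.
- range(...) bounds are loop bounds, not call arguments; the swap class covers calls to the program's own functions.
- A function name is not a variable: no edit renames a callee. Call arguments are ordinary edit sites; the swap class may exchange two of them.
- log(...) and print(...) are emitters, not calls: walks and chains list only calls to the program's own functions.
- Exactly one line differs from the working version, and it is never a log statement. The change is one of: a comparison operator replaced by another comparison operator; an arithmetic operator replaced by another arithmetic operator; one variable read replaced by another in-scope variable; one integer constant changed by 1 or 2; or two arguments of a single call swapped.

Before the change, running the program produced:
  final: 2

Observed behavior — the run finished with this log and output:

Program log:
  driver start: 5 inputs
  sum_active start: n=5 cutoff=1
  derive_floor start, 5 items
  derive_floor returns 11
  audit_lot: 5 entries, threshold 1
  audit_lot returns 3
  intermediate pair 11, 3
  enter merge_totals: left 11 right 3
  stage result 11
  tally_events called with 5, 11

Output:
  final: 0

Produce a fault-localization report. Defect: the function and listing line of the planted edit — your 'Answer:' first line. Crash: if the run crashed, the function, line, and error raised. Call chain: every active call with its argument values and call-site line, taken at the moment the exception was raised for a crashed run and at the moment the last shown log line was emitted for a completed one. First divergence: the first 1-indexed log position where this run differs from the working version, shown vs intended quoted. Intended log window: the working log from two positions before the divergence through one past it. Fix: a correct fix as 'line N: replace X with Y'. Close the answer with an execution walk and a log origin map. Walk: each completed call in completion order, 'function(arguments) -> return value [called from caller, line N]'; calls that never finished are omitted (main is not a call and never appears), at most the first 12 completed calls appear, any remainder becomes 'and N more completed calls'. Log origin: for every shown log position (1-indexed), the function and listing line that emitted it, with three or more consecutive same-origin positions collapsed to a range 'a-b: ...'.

Answer: the defect is in main at line 46.
The tell: The earliest visible damage is log position 10 — 'tally_events called with 5, 11' rather than the intended 'tally_events called with 11, 5'.
Call chain: main -> tally_events(5, 11) (called at line 46).
First divergence: position 10 — the shown line 'tally_events called with 5, 11' should read 'tally_events called with 11, 5'.
Intended log window:
  8: enter merge_totals: left 11 right 3
  9: stage result 11
  10: tally_events called with 11, 5
Execution walk:
  derive_floor([1, 1, 5, 2, 2]) -> 11  [called from sum_active, line 29]
  audit_lot([1, 1, 5, 2, 2], 1) -> 3  [called from sum_active, line 30]
  merge_totals(11, 3) -> 11  [called from sum_active, line 32]
  sum_active([1, 1, 5, 2, 2], 1) -> 11  [called from main, line 44]
  tally_events(5, 11) -> 0  [called from main, line 46]
Log line origins:
  1 — main, line 43
  2 — sum_active, line 28
  3 — derive_floor, line 2
  4 — derive_floor, line 6
  5 — audit_lot, line 10
  6 — audit_lot, line 15
  7 — sum_active, line 31
  8 — merge_totals, line 19
  9 — main, line 45
  10 — tally_events, line 35
A correct fix: line 46: replace `tally_events(5, width)` with `tally_events(width, 5)`.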